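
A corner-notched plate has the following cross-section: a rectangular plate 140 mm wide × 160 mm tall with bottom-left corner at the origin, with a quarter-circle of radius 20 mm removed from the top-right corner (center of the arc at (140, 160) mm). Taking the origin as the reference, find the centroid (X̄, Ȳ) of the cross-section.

X̄ = 69.13 mm, Ȳ = 78.98 mm

Part | A | x̄ᵢ | ȳᵢ | A·x̄ᵢ | A·ȳᵢ
plate | 22400.00 | 70.00 | 80.00 | 1568000.00 | 1792000.00
removed quarter-circle | -314.16 | 131.51 | 151.51 | -41315.63 | -47598.82
Σ | 22085.84 |  |  | 1526684.37 | 1744401.18
X̄ = 1526684.37 / 22085.84 = 69.13 mm
Ȳ = 1744401.18 / 22085.84 = 78.98 mm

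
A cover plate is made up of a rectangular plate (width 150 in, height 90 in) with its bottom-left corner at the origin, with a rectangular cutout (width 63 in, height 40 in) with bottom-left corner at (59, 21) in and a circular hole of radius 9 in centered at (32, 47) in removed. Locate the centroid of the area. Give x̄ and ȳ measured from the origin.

Part | A | x̄ᵢ | ȳᵢ | A·x̄ᵢ | A·ȳᵢ
plate | 13500.00 | 75.00 | 45.00 | 1012500.00 | 607500.00
hole 1 | -2520.00 | 90.50 | 41.00 | -228060.00 | -103320.00
hole 2 | -254.47 | 32.00 | 47.00 | -8143.01 | -11960.04
Σ | 10725.53 |  |  | 776296.99 | 492219.96
x̄ = 776296.99 / 10725.53 = 72.38 in
ȳ = 492219.96 / 10725.53 = 45.89 in

x̄ = 72.38 in, ȳ = 45.89 in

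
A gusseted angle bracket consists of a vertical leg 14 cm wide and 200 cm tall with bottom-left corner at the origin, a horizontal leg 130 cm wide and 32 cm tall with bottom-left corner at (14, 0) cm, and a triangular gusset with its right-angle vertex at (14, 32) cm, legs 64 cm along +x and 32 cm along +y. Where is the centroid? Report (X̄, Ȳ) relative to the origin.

X̄ = 48.15 cm, Ȳ = 48.88 cm

vertical leg: A = 14 × 200 = 2800.00, centroid at (7.00, 100.00).
horizontal leg: A = 130 × 32 = 4160.00, centroid at (79.00, 16.00).
gusset: A = ½·64·32 = 1024.00, centroid at (35.33, 42.67).
ΣA = 7984.00 cm², ΣAX̄ = 384421.33 cm³, ΣAȲ = 390250.67 cm³.
X̄ = 384421.33/7984.00 = 48.15 cm; Ȳ = 390250.67/7984.00 = 48.88 cm.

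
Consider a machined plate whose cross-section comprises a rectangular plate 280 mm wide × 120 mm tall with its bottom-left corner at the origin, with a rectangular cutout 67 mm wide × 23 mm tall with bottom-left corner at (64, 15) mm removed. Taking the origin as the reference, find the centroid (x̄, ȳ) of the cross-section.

x̄ = 142.04 mm, ȳ = 61.61 mm

plate: A = 280 × 120 = 33600.00, centroid at (140.00, 60.00).
hole: A = −(67 × 23) = -1541.00, centroid at (97.50, 26.50).
ΣA = 32059.00 mm²
ΣAx̄ = (33600.00)(140.00) + (-1541.00)(97.50) = 4553752.50 mm³
ΣAȳ = (33600.00)(60.00) + (-1541.00)(26.50) = 1975163.50 mm³
x̄ = 4553752.50 / 32059.00 = 142.04 mm
ȳ = 1975163.50 / 32059.00 = 61.61 mm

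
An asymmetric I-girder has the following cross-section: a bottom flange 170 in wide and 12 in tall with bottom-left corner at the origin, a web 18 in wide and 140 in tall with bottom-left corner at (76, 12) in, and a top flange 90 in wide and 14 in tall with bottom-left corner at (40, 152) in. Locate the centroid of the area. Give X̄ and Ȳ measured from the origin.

Part | A | x̄ᵢ | ȳᵢ | A·x̄ᵢ | A·ȳᵢ
bottom flange | 2040.00 | 85.00 | 6.00 | 173400.00 | 12240.00
web | 2520.00 | 85.00 | 82.00 | 214200.00 | 206640.00
top flange | 1260.00 | 85.00 | 159.00 | 107100.00 | 200340.00
Σ | 5820.00 |  |  | 494700.00 | 419220.00
X̄ = 494700.00 / 5820.00 = 85.00 in
Ȳ = 419220.00 / 5820.00 = 72.03 in

X̄ = 85.00 in, Ȳ = 72.03 in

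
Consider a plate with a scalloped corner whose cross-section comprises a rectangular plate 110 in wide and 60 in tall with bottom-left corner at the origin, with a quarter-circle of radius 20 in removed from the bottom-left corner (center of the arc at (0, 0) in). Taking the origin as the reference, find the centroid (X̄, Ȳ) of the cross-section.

Part | A | x̄ᵢ | ȳᵢ | A·x̄ᵢ | A·ȳᵢ
plate | 6600.00 | 55.00 | 30.00 | 363000.00 | 198000.00
removed quarter-circle | -314.16 | 8.49 | 8.49 | -2666.67 | -2666.67
Σ | 6285.84 |  |  | 360333.33 | 195333.33
X̄ = 360333.33 / 6285.84 = 57.32 in
Ȳ = 195333.33 / 6285.84 = 31.08 in

X̄ = 57.32 in, Ȳ = 31.08 in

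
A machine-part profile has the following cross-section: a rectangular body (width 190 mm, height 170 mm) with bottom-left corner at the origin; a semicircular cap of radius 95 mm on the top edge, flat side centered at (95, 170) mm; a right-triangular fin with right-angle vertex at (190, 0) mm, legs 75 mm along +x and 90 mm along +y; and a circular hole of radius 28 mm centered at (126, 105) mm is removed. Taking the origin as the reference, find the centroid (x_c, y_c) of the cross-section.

x_c = 101.94 mm, y_c = 117.53 mm

Part | A | x̄ᵢ | ȳᵢ | A·x̄ᵢ | A·ȳᵢ
rectangular body | 32300.00 | 95.00 | 85.00 | 3068500.00 | 2745500.00
semicircular top | 14176.44 | 95.00 | 210.32 | 1346761.50 | 2981577.60
triangular fin | 3375.00 | 215.00 | 30.00 | 725625.00 | 101250.00
hole | -2463.01 | 126.00 | 105.00 | -310339.09 | -258615.91
Σ | 47388.43 |  |  | 4830547.41 | 5569711.69
x_c = 4830547.41 / 47388.43 = 101.94 mm
y_c = 5569711.69 / 47388.43 = 117.53 mm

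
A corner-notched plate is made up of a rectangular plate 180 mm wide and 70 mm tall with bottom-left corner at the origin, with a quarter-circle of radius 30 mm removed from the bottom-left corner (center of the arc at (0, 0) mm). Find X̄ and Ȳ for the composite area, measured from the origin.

X̄ = 94.59 mm, Ȳ = 36.32 mm

Part | A | x̄ᵢ | ȳᵢ | A·x̄ᵢ | A·ȳᵢ
plate | 12600.00 | 90.00 | 35.00 | 1134000.00 | 441000.00
removed quarter-circle | -706.86 | 12.73 | 12.73 | -9000.00 | -9000.00
Σ | 11893.14 |  |  | 1125000.00 | 432000.00
X̄ = 1125000.00 / 11893.14 = 94.59 mm
Ȳ = 432000.00 / 11893.14 = 36.32 mm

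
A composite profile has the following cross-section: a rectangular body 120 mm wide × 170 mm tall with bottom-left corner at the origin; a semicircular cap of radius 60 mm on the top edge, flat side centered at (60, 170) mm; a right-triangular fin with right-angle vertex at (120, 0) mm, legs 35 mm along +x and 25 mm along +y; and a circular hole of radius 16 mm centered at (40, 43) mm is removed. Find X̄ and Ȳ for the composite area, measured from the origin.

rectangular body: A = 120 × 170 = 20400.00, centroid at (60.00, 85.00).
semicircular top: A = ½π·60² = 5654.87, centroid at (60.00, 195.46).
triangular fin: A = ½·35·25 = 437.50, centroid at (131.67, 8.33).
hole: A = −π·16² = -804.25, centroid at (40.00, 43.00).
ΣA = 25688.12 mm², ΣAX̄ = 1588726.26 mm³, ΣAȲ = 2808390.53 mm³.
X̄ = 1588726.26/25688.12 = 61.85 mm; Ȳ = 2808390.53/25688.12 = 109.33 mm.

X̄ = 61.85 mm, Ȳ = 109.33 mm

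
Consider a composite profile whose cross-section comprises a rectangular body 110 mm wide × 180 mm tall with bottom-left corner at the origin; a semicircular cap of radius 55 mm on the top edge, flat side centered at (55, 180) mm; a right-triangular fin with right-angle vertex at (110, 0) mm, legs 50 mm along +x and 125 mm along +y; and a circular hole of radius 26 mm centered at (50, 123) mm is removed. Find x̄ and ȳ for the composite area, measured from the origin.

x̄ = 64.18 mm, ȳ = 102.42 mm

rectangular body: A = 110 × 180 = 19800.00, centroid at (55.00, 90.00).
semicircular top: A = ½π·55² = 4751.66, centroid at (55.00, 203.34).
triangular fin: A = ½·50·125 = 3125.00, centroid at (126.67, 41.67).
hole: A = −π·26² = -2123.72, centroid at (50.00, 123.00).
ΣA = 25552.94 mm², ΣAx̄ = 1639988.74 mm³, ΣAȳ = 2617206.45 mm³.
x̄ = 1639988.74/25552.94 = 64.18 mm; ȳ = 2617206.45/25552.94 = 102.42 mm.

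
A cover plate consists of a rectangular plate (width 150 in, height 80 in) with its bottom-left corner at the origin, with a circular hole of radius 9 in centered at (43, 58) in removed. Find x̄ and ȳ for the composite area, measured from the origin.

Part | A | x̄ᵢ | ȳᵢ | A·x̄ᵢ | A·ȳᵢ
plate | 12000.00 | 75.00 | 40.00 | 900000.00 | 480000.00
hole | -254.47 | 43.00 | 58.00 | -10942.17 | -14759.20
Σ | 11745.53 |  |  | 889057.83 | 465240.80
x̄ = 889057.83 / 11745.53 = 75.69 in
ȳ = 465240.80 / 11745.53 = 39.61 in

x̄ = 75.69 in, ȳ = 39.61 in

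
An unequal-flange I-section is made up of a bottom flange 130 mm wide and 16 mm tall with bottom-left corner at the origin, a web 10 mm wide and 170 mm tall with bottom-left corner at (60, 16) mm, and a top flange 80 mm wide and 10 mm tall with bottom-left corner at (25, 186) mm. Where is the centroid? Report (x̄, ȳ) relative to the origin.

Part | A | x̄ᵢ | ȳᵢ | A·x̄ᵢ | A·ȳᵢ
bottom flange | 2080.00 | 65.00 | 8.00 | 135200.00 | 16640.00
web | 1700.00 | 65.00 | 101.00 | 110500.00 | 171700.00
top flange | 800.00 | 65.00 | 191.00 | 52000.00 | 152800.00
Σ | 4580.00 |  |  | 297700.00 | 341140.00
x̄ = 297700.00 / 4580.00 = 65.00 mm
ȳ = 341140.00 / 4580.00 = 74.48 mm

x̄ = 65.00 mm, ȳ = 74.48 mm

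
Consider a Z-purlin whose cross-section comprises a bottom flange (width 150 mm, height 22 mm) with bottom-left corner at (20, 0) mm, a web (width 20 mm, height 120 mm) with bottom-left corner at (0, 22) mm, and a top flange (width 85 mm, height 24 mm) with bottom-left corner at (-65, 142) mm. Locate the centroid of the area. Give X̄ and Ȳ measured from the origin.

X̄ = 37.67 mm, Ȳ = 70.71 mm

bottom flange: A = 150 × 22 = 3300.00, centroid at (95.00, 11.00).
web: A = 20 × 120 = 2400.00, centroid at (10.00, 82.00).
top flange: A = 85 × 24 = 2040.00, centroid at (-22.50, 154.00).
ΣA = 7740.00 mm²
ΣAX̄ = (3300.00)(95.00) + (2400.00)(10.00) + (2040.00)(-22.50) = 291600.00 mm³
ΣAȲ = (3300.00)(11.00) + (2400.00)(82.00) + (2040.00)(154.00) = 547260.00 mm³
X̄ = 291600.00 / 7740.00 = 37.67 mm
Ȳ = 547260.00 / 7740.00 = 70.71 mm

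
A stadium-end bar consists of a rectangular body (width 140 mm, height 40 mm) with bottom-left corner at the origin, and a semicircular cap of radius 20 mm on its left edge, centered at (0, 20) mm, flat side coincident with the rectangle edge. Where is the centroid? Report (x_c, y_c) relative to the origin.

x_c = 62.08 mm, y_c = 20.00 mm

rectangular body: A = 140 × 40 = 5600.00, centroid at (70.00, 20.00).
semicircular end: A = ½π·20² = 628.32, centroid at (-8.49, 20.00).
ΣA = 6228.32 mm²
ΣAx_c = (5600.00)(70.00) + (628.32)(-8.49) = 386666.67 mm³
ΣAy_c = (5600.00)(20.00) + (628.32)(20.00) = 124566.37 mm³
x_c = 386666.67 / 6228.32 = 62.08 mm
y_c = 124566.37 / 6228.32 = 20.00 mm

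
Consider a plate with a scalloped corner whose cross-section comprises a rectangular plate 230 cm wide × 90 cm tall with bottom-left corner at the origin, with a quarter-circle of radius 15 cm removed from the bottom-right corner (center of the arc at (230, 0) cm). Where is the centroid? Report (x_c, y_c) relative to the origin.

x_c = 114.06 cm, y_c = 45.33 cm

plate: A = 230 × 90 = 20700.00, centroid at (115.00, 45.00).
removed quarter-circle: A = −¼π·15² = -176.71, centroid at (223.63, 6.37).
ΣA = 20523.29 cm², ΣAx_c = 2340980.65 cm³, ΣAy_c = 930375.00 cm³.
x_c = 2340980.65/20523.29 = 114.06 cm; y_c = 930375.00/20523.29 = 45.33 cm.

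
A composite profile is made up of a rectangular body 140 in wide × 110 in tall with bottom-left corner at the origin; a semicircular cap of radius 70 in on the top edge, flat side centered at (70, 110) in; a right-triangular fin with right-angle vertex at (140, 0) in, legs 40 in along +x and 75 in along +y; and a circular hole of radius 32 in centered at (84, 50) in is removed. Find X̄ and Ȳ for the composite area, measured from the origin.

X̄ = 73.74 in, Ȳ = 84.14 in

Part | A | x̄ᵢ | ȳᵢ | A·x̄ᵢ | A·ȳᵢ
rectangular body | 15400.00 | 70.00 | 55.00 | 1078000.00 | 847000.00
semicircular top | 7696.90 | 70.00 | 139.71 | 538783.14 | 1075325.89
triangular fin | 1500.00 | 153.33 | 25.00 | 230000.00 | 37500.00
hole | -3216.99 | 84.00 | 50.00 | -270227.23 | -160849.54
Σ | 21379.91 |  |  | 1576555.91 | 1798976.34
X̄ = 1576555.91 / 21379.91 = 73.74 in
Ȳ = 1798976.34 / 21379.91 = 84.14 in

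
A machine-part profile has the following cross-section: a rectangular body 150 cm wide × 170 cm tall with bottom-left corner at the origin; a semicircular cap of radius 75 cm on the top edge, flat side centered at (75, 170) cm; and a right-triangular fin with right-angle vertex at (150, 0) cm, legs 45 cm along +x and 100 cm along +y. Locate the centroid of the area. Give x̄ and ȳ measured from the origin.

x̄ = 80.53 cm, ȳ = 110.04 cm

rectangular body: A = 150 × 170 = 25500.00, centroid at (75.00, 85.00).
semicircular top: A = ½π·75² = 8835.73, centroid at (75.00, 201.83).
triangular fin: A = ½·45·100 = 2250.00, centroid at (165.00, 33.33).
ΣA = 36585.73 cm², ΣAx̄ = 2946429.70 cm³, ΣAȳ = 4025823.99 cm³.
x̄ = 2946429.70/36585.73 = 80.53 cm; ȳ = 4025823.99/36585.73 = 110.04 cm.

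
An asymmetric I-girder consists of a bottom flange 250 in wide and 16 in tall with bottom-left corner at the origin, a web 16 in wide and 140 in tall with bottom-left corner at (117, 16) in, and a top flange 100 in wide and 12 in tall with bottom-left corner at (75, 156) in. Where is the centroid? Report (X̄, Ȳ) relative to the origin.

X̄ = 125.00 in, Ȳ = 56.32 in

Part | A | x̄ᵢ | ȳᵢ | A·x̄ᵢ | A·ȳᵢ
bottom flange | 4000.00 | 125.00 | 8.00 | 500000.00 | 32000.00
web | 2240.00 | 125.00 | 86.00 | 280000.00 | 192640.00
top flange | 1200.00 | 125.00 | 162.00 | 150000.00 | 194400.00
Σ | 7440.00 |  |  | 930000.00 | 419040.00
X̄ = 930000.00 / 7440.00 = 125.00 in
Ȳ = 419040.00 / 7440.00 = 56.32 in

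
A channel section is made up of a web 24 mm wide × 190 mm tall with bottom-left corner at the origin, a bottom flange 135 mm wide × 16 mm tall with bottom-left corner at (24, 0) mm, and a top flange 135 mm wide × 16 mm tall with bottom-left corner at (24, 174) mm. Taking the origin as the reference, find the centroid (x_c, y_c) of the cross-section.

x_c = 50.68 mm, y_c = 95.00 mm

Part | A | x̄ᵢ | ȳᵢ | A·x̄ᵢ | A·ȳᵢ
web | 4560.00 | 12.00 | 95.00 | 54720.00 | 433200.00
bottom flange | 2160.00 | 91.50 | 8.00 | 197640.00 | 17280.00
top flange | 2160.00 | 91.50 | 182.00 | 197640.00 | 393120.00
Σ | 8880.00 |  |  | 450000.00 | 843600.00
x_c = 450000.00 / 8880.00 = 50.68 mm
y_c = 843600.00 / 8880.00 = 95.00 mm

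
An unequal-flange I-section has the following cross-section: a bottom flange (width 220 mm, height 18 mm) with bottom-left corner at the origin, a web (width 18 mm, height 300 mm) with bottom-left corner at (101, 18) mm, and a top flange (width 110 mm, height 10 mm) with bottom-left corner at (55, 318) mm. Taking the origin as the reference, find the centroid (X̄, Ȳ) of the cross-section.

bottom flange: A = 220 × 18 = 3960.00, centroid at (110.00, 9.00).
web: A = 18 × 300 = 5400.00, centroid at (110.00, 168.00).
top flange: A = 110 × 10 = 1100.00, centroid at (110.00, 323.00).
ΣA = 10460.00 mm²
ΣAX̄ = (3960.00)(110.00) + (5400.00)(110.00) + (1100.00)(110.00) = 1150600.00 mm³
ΣAȲ = (3960.00)(9.00) + (5400.00)(168.00) + (1100.00)(323.00) = 1298140.00 mm³
X̄ = 1150600.00 / 10460.00 = 110.00 mm
Ȳ = 1298140.00 / 10460.00 = 124.11 mm

X̄ = 110.00 mm, Ȳ = 124.11 mm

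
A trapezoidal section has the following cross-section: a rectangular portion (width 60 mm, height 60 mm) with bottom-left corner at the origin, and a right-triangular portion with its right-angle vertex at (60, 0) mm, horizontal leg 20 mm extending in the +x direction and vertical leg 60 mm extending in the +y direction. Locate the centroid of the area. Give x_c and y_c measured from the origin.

Part | A | x̄ᵢ | ȳᵢ | A·x̄ᵢ | A·ȳᵢ
rectangular portion | 3600.00 | 30.00 | 30.00 | 108000.00 | 108000.00
triangular portion | 600.00 | 66.67 | 20.00 | 40000.00 | 12000.00
Σ | 4200.00 |  |  | 148000.00 | 120000.00
x_c = 148000.00 / 4200.00 = 35.24 mm
y_c = 120000.00 / 4200.00 = 28.57 mm

x_c = 35.24 mm, y_c = 28.57 mm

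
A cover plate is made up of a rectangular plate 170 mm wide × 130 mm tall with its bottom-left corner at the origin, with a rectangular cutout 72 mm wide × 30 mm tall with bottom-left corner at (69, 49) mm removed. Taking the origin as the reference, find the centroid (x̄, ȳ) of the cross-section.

x̄ = 82.83 mm, ȳ = 65.11 mm

Part | A | x̄ᵢ | ȳᵢ | A·x̄ᵢ | A·ȳᵢ
plate | 22100.00 | 85.00 | 65.00 | 1878500.00 | 1436500.00
hole | -2160.00 | 105.00 | 64.00 | -226800.00 | -138240.00
Σ | 19940.00 |  |  | 1651700.00 | 1298260.00
x̄ = 1651700.00 / 19940.00 = 82.83 mm
ȳ = 1298260.00 / 19940.00 = 65.11 mm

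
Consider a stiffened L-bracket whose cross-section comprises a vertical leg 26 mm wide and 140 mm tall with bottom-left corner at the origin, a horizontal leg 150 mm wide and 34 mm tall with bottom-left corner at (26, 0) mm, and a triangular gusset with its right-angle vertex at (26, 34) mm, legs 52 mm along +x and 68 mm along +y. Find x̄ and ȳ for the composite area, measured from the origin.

vertical leg: A = 26 × 140 = 3640.00, centroid at (13.00, 70.00).
horizontal leg: A = 150 × 34 = 5100.00, centroid at (101.00, 17.00).
gusset: A = ½·52·68 = 1768.00, centroid at (43.33, 56.67).
ΣA = 10508.00 mm²
ΣAx̄ = (3640.00)(13.00) + (5100.00)(101.00) + (1768.00)(43.33) = 639033.33 mm³
ΣAȳ = (3640.00)(70.00) + (5100.00)(17.00) + (1768.00)(56.67) = 441686.67 mm³
x̄ = 639033.33 / 10508.00 = 60.81 mm
ȳ = 441686.67 / 10508.00 = 42.03 mm

x̄ = 60.81 mm, ȳ = 42.03 mm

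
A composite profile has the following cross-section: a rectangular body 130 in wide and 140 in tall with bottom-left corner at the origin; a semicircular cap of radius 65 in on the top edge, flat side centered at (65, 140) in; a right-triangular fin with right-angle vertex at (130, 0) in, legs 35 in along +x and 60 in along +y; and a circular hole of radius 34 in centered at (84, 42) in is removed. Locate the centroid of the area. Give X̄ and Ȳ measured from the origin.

X̄ = 65.52 in, Ȳ = 101.31 in

rectangular body: A = 130 × 140 = 18200.00, centroid at (65.00, 70.00).
semicircular top: A = ½π·65² = 6636.61, centroid at (65.00, 167.59).
triangular fin: A = ½·35·60 = 1050.00, centroid at (141.67, 20.00).
hole: A = −π·34² = -3631.68, centroid at (84.00, 42.00).
ΣA = 22254.93 in²
ΣAX̄ = (18200.00)(65.00) + (6636.61)(65.00) + (1050.00)(141.67) + (-3631.68)(84.00) = 1458068.73 in³
ΣAȲ = (18200.00)(70.00) + (6636.61)(167.59) + (1050.00)(20.00) + (-3631.68)(42.00) = 2254678.75 in³
X̄ = 1458068.73 / 22254.93 = 65.52 in
Ȳ = 2254678.75 / 22254.93 = 101.31 in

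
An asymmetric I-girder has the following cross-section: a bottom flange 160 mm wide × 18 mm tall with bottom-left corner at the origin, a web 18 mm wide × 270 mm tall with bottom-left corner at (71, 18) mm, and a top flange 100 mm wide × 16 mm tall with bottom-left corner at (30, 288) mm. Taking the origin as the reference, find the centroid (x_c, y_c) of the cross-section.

bottom flange: A = 160 × 18 = 2880.00, centroid at (80.00, 9.00).
web: A = 18 × 270 = 4860.00, centroid at (80.00, 153.00).
top flange: A = 100 × 16 = 1600.00, centroid at (80.00, 296.00).
ΣA = 9340.00 mm², ΣAx_c = 747200.00 mm³, ΣAy_c = 1243100.00 mm³.
x_c = 747200.00/9340.00 = 80.00 mm; y_c = 1243100.00/9340.00 = 133.09 mm.

x_c = 80.00 mm, y_c = 133.09 mm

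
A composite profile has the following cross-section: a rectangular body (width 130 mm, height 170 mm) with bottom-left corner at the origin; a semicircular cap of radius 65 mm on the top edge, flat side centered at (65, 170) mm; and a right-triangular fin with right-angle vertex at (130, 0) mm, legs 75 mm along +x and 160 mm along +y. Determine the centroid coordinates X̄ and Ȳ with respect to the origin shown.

rectangular body: A = 130 × 170 = 22100.00, centroid at (65.00, 85.00).
semicircular top: A = ½π·65² = 6636.61, centroid at (65.00, 197.59).
triangular fin: A = ½·75·160 = 6000.00, centroid at (155.00, 53.33).
ΣA = 34736.61 mm², ΣAX̄ = 2797879.94 mm³, ΣAȲ = 3509807.80 mm³.
X̄ = 2797879.94/34736.61 = 80.55 mm; Ȳ = 3509807.80/34736.61 = 101.04 mm.

X̄ = 80.55 mm, Ȳ = 101.04 mm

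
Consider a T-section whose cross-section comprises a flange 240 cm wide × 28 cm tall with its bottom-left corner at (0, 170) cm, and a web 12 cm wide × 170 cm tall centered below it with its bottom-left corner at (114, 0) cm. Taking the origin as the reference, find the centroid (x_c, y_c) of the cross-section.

web: A = 12 × 170 = 2040.00, centroid at (120.00, 85.00).
flange: A = 240 × 28 = 6720.00, centroid at (120.00, 184.00).
ΣA = 8760.00 cm²
ΣAx_c = (2040.00)(120.00) + (6720.00)(120.00) = 1051200.00 cm³
ΣAy_c = (2040.00)(85.00) + (6720.00)(184.00) = 1409880.00 cm³
x_c = 1051200.00 / 8760.00 = 120.00 cm
y_c = 1409880.00 / 8760.00 = 160.95 cm

x_c = 120.00 cm, y_c = 160.95 cm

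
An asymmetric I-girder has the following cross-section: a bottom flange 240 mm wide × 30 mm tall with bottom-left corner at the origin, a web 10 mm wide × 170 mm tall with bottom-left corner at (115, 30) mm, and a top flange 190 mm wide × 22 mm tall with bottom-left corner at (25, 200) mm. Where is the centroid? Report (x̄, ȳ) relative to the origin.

Part | A | x̄ᵢ | ȳᵢ | A·x̄ᵢ | A·ȳᵢ
bottom flange | 7200.00 | 120.00 | 15.00 | 864000.00 | 108000.00
web | 1700.00 | 120.00 | 115.00 | 204000.00 | 195500.00
top flange | 4180.00 | 120.00 | 211.00 | 501600.00 | 881980.00
Σ | 13080.00 |  |  | 1569600.00 | 1185480.00
x̄ = 1569600.00 / 13080.00 = 120.00 mm
ȳ = 1185480.00 / 13080.00 = 90.63 mm

x̄ = 120.00 mm, ȳ = 90.63 mm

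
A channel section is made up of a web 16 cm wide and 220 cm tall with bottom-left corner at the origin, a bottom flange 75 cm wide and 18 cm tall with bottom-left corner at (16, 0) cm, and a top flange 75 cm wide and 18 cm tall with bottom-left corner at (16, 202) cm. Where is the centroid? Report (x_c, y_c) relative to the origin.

Part | A | x̄ᵢ | ȳᵢ | A·x̄ᵢ | A·ȳᵢ
web | 3520.00 | 8.00 | 110.00 | 28160.00 | 387200.00
bottom flange | 1350.00 | 53.50 | 9.00 | 72225.00 | 12150.00
top flange | 1350.00 | 53.50 | 211.00 | 72225.00 | 284850.00
Σ | 6220.00 |  |  | 172610.00 | 684200.00
x_c = 172610.00 / 6220.00 = 27.75 cm
y_c = 684200.00 / 6220.00 = 110.00 cm

x_c = 27.75 cm, y_c = 110.00 cm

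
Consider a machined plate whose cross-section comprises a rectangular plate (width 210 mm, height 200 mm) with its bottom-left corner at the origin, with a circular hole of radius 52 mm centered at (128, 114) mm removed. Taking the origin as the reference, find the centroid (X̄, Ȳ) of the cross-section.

X̄ = 99.17 mm, Ȳ = 96.45 mm

Part | A | x̄ᵢ | ȳᵢ | A·x̄ᵢ | A·ȳᵢ
plate | 42000.00 | 105.00 | 100.00 | 4410000.00 | 4200000.00
hole | -8494.87 | 128.00 | 114.00 | -1087342.92 | -968414.79
Σ | 33505.13 |  |  | 3322657.08 | 3231585.21
X̄ = 3322657.08 / 33505.13 = 99.17 mm
Ȳ = 3231585.21 / 33505.13 = 96.45 mm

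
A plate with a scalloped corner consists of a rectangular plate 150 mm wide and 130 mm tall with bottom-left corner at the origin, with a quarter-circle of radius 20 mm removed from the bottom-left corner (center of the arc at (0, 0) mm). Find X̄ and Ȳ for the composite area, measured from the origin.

X̄ = 76.09 mm, Ȳ = 65.93 mm

plate: A = 150 × 130 = 19500.00, centroid at (75.00, 65.00).
removed quarter-circle: A = −¼π·20² = -314.16, centroid at (8.49, 8.49).
ΣA = 19185.84 mm², ΣAX̄ = 1459833.33 mm³, ΣAȲ = 1264833.33 mm³.
X̄ = 1459833.33/19185.84 = 76.09 mm; Ȳ = 1264833.33/19185.84 = 65.93 mm.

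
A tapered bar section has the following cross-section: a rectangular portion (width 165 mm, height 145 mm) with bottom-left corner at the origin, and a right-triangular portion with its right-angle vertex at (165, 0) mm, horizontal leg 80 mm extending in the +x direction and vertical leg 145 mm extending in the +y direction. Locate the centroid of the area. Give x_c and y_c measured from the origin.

x_c = 103.80 mm, y_c = 67.78 mm

rectangular portion: A = 165 × 145 = 23925.00, centroid at (82.50, 72.50).
triangular portion: A = ½·80·145 = 5800.00, centroid at (191.67, 48.33).
ΣA = 29725.00 mm²
ΣAx_c = (23925.00)(82.50) + (5800.00)(191.67) = 3085479.17 mm³
ΣAy_c = (23925.00)(72.50) + (5800.00)(48.33) = 2014895.83 mm³
x_c = 3085479.17 / 29725.00 = 103.80 mm
y_c = 2014895.83 / 29725.00 = 67.78 mm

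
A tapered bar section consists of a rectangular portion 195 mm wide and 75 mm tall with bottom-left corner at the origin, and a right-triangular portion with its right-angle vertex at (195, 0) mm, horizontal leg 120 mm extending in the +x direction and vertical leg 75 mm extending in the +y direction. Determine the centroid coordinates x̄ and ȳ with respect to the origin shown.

rectangular portion: A = 195 × 75 = 14625.00, centroid at (97.50, 37.50).
triangular portion: A = ½·120·75 = 4500.00, centroid at (235.00, 25.00).
ΣA = 19125.00 mm²
ΣAx̄ = (14625.00)(97.50) + (4500.00)(235.00) = 2483437.50 mm³
ΣAȳ = (14625.00)(37.50) + (4500.00)(25.00) = 660937.50 mm³
x̄ = 2483437.50 / 19125.00 = 129.85 mm
ȳ = 660937.50 / 19125.00 = 34.56 mm

x̄ = 129.85 mm, ȳ = 34.56 mm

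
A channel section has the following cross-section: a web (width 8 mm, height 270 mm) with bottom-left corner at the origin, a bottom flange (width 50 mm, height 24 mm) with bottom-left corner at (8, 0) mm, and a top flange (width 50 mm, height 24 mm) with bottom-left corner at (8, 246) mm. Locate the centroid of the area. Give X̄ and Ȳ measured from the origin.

X̄ = 19.26 mm, Ȳ = 135.00 mm

Part | A | x̄ᵢ | ȳᵢ | A·x̄ᵢ | A·ȳᵢ
web | 2160.00 | 4.00 | 135.00 | 8640.00 | 291600.00
bottom flange | 1200.00 | 33.00 | 12.00 | 39600.00 | 14400.00
top flange | 1200.00 | 33.00 | 258.00 | 39600.00 | 309600.00
Σ | 4560.00 |  |  | 87840.00 | 615600.00
X̄ = 87840.00 / 4560.00 = 19.26 mm
Ȳ = 615600.00 / 4560.00 = 135.00 mm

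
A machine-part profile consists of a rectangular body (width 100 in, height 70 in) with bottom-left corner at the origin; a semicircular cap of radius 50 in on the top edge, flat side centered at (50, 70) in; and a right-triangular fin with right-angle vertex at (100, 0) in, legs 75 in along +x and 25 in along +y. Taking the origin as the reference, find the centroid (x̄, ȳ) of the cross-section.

x̄ = 55.93 in, ȳ = 51.50 in

Part | A | x̄ᵢ | ȳᵢ | A·x̄ᵢ | A·ȳᵢ
rectangular body | 7000.00 | 50.00 | 35.00 | 350000.00 | 245000.00
semicircular top | 3926.99 | 50.00 | 91.22 | 196349.54 | 358222.69
triangular fin | 937.50 | 125.00 | 8.33 | 117187.50 | 7812.50
Σ | 11864.49 |  |  | 663537.04 | 611035.19
x̄ = 663537.04 / 11864.49 = 55.93 in
ȳ = 611035.19 / 11864.49 = 51.50 in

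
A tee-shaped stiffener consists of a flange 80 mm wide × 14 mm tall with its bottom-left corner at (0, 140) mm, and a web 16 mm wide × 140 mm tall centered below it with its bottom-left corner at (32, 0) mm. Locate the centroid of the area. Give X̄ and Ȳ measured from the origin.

X̄ = 40.00 mm, Ȳ = 95.67 mm

web: A = 16 × 140 = 2240.00, centroid at (40.00, 70.00).
flange: A = 80 × 14 = 1120.00, centroid at (40.00, 147.00).
ΣA = 3360.00 mm², ΣAX̄ = 134400.00 mm³, ΣAȲ = 321440.00 mm³.
X̄ = 134400.00/3360.00 = 40.00 mm; Ȳ = 321440.00/3360.00 = 95.67 mm.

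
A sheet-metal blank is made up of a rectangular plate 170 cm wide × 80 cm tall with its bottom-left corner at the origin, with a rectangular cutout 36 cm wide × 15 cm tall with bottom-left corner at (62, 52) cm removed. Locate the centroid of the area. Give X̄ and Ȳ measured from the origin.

X̄ = 85.21 cm, Ȳ = 39.19 cm

plate: A = 170 × 80 = 13600.00, centroid at (85.00, 40.00).
hole: A = −(36 × 15) = -540.00, centroid at (80.00, 59.50).
ΣA = 13060.00 cm², ΣAX̄ = 1112800.00 cm³, ΣAȲ = 511870.00 cm³.
X̄ = 1112800.00/13060.00 = 85.21 cm; Ȳ = 511870.00/13060.00 = 39.19 cm.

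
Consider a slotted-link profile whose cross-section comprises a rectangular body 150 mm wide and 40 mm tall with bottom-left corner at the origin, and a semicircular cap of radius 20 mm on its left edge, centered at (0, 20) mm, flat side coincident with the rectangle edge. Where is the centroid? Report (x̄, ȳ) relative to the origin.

x̄ = 67.09 mm, ȳ = 20.00 mm

Part | A | x̄ᵢ | ȳᵢ | A·x̄ᵢ | A·ȳᵢ
rectangular body | 6000.00 | 75.00 | 20.00 | 450000.00 | 120000.00
semicircular end | 628.32 | -8.49 | 20.00 | -5333.33 | 12566.37
Σ | 6628.32 |  |  | 444666.67 | 132566.37
x̄ = 444666.67 / 6628.32 = 67.09 mm
ȳ = 132566.37 / 6628.32 = 20.00 mm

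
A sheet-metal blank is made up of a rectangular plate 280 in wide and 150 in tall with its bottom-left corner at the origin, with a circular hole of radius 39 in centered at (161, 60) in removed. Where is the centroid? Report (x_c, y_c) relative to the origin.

Part | A | x̄ᵢ | ȳᵢ | A·x̄ᵢ | A·ȳᵢ
plate | 42000.00 | 140.00 | 75.00 | 5880000.00 | 3150000.00
hole | -4778.36 | 161.00 | 60.00 | -769316.35 | -286701.75
Σ | 37221.64 |  |  | 5110683.65 | 2863298.25
x_c = 5110683.65 / 37221.64 = 137.30 in
y_c = 2863298.25 / 37221.64 = 76.93 in

x_c = 137.30 in, y_c = 76.93 in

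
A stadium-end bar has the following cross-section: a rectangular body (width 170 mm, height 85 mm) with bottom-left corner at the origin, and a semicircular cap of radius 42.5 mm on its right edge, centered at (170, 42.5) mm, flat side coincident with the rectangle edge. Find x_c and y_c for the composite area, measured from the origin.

rectangular body: A = 170 × 85 = 14450.00, centroid at (85.00, 42.50).
semicircular end: A = ½π·42.5² = 2837.25, centroid at (188.04, 42.50).
ΣA = 17287.25 mm²
ΣAx_c = (14450.00)(85.00) + (2837.25)(188.04) = 1761759.73 mm³
ΣAy_c = (14450.00)(42.50) + (2837.25)(42.50) = 734708.16 mm³
x_c = 1761759.73 / 17287.25 = 101.91 mm
y_c = 734708.16 / 17287.25 = 42.50 mm

x_c = 101.91 mm, y_c = 42.50 mm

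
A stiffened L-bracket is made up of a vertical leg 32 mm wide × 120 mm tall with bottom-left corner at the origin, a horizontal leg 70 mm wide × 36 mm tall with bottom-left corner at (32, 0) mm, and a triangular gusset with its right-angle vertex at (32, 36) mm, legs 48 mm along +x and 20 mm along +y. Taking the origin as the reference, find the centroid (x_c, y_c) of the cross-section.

Part | A | x̄ᵢ | ȳᵢ | A·x̄ᵢ | A·ȳᵢ
vertical leg | 3840.00 | 16.00 | 60.00 | 61440.00 | 230400.00
horizontal leg | 2520.00 | 67.00 | 18.00 | 168840.00 | 45360.00
gusset | 480.00 | 48.00 | 42.67 | 23040.00 | 20480.00
Σ | 6840.00 |  |  | 253320.00 | 296240.00
x_c = 253320.00 / 6840.00 = 37.04 mm
y_c = 296240.00 / 6840.00 = 43.31 mm

x_c = 37.04 mm, y_c = 43.31 mm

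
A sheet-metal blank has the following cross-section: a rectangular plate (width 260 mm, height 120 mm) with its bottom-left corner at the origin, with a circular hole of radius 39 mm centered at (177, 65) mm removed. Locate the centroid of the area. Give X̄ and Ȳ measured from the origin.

plate: A = 260 × 120 = 31200.00, centroid at (130.00, 60.00).
hole: A = −π·39² = -4778.36, centroid at (177.00, 65.00).
ΣA = 26421.64 mm²
ΣAX̄ = (31200.00)(130.00) + (-4778.36)(177.00) = 3210229.85 mm³
ΣAȲ = (31200.00)(60.00) + (-4778.36)(65.00) = 1561406.44 mm³
X̄ = 3210229.85 / 26421.64 = 121.50 mm
Ȳ = 1561406.44 / 26421.64 = 59.10 mm

X̄ = 121.50 mm, Ȳ = 59.10 mm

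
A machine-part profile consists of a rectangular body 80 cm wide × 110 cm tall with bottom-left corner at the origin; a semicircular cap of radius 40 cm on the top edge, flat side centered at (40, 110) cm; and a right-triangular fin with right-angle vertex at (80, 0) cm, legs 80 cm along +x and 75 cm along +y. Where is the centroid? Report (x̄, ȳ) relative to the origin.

x̄ = 53.97 cm, ȳ = 61.35 cm

rectangular body: A = 80 × 110 = 8800.00, centroid at (40.00, 55.00).
semicircular top: A = ½π·40² = 2513.27, centroid at (40.00, 126.98).
triangular fin: A = ½·80·75 = 3000.00, centroid at (106.67, 25.00).
ΣA = 14313.27 cm², ΣAx̄ = 772530.96 cm³, ΣAȳ = 878126.82 cm³.
x̄ = 772530.96/14313.27 = 53.97 cm; ȳ = 878126.82/14313.27 = 61.35 cm.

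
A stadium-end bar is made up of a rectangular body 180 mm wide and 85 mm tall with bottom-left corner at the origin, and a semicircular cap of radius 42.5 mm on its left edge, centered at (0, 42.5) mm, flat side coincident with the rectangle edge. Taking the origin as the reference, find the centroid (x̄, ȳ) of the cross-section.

rectangular body: A = 180 × 85 = 15300.00, centroid at (90.00, 42.50).
semicircular end: A = ½π·42.5² = 2837.25, centroid at (-18.04, 42.50).
ΣA = 18137.25 mm²
ΣAx̄ = (15300.00)(90.00) + (2837.25)(-18.04) = 1325822.92 mm³
ΣAȳ = (15300.00)(42.50) + (2837.25)(42.50) = 770833.16 mm³
x̄ = 1325822.92 / 18137.25 = 73.10 mm
ȳ = 770833.16 / 18137.25 = 42.50 mm

x̄ = 73.10 mm, ȳ = 42.50 mm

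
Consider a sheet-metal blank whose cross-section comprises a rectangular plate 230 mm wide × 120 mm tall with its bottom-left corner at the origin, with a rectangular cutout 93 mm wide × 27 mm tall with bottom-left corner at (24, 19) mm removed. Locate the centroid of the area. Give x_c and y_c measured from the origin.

plate: A = 230 × 120 = 27600.00, centroid at (115.00, 60.00).
hole: A = −(93 × 27) = -2511.00, centroid at (70.50, 32.50).
ΣA = 25089.00 mm², ΣAx_c = 2996974.50 mm³, ΣAy_c = 1574392.50 mm³.
x_c = 2996974.50/25089.00 = 119.45 mm; y_c = 1574392.50/25089.00 = 62.75 mm.

x_c = 119.45 mm, y_c = 62.75 mm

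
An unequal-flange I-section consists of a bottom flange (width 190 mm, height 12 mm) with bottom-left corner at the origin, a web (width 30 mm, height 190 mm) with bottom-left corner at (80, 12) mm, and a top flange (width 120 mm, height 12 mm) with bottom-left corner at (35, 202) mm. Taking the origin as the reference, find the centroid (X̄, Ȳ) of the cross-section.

X̄ = 95.00 mm, Ȳ = 97.99 mm

bottom flange: A = 190 × 12 = 2280.00, centroid at (95.00, 6.00).
web: A = 30 × 190 = 5700.00, centroid at (95.00, 107.00).
top flange: A = 120 × 12 = 1440.00, centroid at (95.00, 208.00).
ΣA = 9420.00 mm²
ΣAX̄ = (2280.00)(95.00) + (5700.00)(95.00) + (1440.00)(95.00) = 894900.00 mm³
ΣAȲ = (2280.00)(6.00) + (5700.00)(107.00) + (1440.00)(208.00) = 923100.00 mm³
X̄ = 894900.00 / 9420.00 = 95.00 mm
Ȳ = 923100.00 / 9420.00 = 97.99 mm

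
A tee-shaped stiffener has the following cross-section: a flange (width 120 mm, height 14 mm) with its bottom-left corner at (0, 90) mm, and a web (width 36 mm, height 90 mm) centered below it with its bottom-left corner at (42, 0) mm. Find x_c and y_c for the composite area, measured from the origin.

x_c = 60.00 mm, y_c = 62.76 mm

web: A = 36 × 90 = 3240.00, centroid at (60.00, 45.00).
flange: A = 120 × 14 = 1680.00, centroid at (60.00, 97.00).
ΣA = 4920.00 mm²
ΣAx_c = (3240.00)(60.00) + (1680.00)(60.00) = 295200.00 mm³
ΣAy_c = (3240.00)(45.00) + (1680.00)(97.00) = 308760.00 mm³
x_c = 295200.00 / 4920.00 = 60.00 mm
y_c = 308760.00 / 4920.00 = 62.76 mm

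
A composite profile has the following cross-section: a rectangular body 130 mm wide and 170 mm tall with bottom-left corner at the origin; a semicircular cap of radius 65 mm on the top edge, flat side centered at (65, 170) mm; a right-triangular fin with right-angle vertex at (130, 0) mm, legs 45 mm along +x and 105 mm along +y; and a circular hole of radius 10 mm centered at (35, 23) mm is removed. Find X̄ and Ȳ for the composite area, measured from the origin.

rectangular body: A = 130 × 170 = 22100.00, centroid at (65.00, 85.00).
semicircular top: A = ½π·65² = 6636.61, centroid at (65.00, 197.59).
triangular fin: A = ½·45·105 = 2362.50, centroid at (145.00, 35.00).
hole: A = −π·10² = -314.16, centroid at (35.00, 23.00).
ΣA = 30784.96 mm², ΣAX̄ = 2199446.87 mm³, ΣAȲ = 3265269.63 mm³.
X̄ = 2199446.87/30784.96 = 71.45 mm; Ȳ = 3265269.63/30784.96 = 106.07 mm.

X̄ = 71.45 mm, Ȳ = 106.07 mm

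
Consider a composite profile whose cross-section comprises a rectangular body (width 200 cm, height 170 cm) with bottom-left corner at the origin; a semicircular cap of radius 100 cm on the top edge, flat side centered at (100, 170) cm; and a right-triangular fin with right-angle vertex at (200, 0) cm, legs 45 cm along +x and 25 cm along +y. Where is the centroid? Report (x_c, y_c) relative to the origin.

rectangular body: A = 200 × 170 = 34000.00, centroid at (100.00, 85.00).
semicircular top: A = ½π·100² = 15707.96, centroid at (100.00, 212.44).
triangular fin: A = ½·45·25 = 562.50, centroid at (215.00, 8.33).
ΣA = 50270.46 cm²
ΣAx_c = (34000.00)(100.00) + (15707.96)(100.00) + (562.50)(215.00) = 5091733.83 cm³
ΣAy_c = (34000.00)(85.00) + (15707.96)(212.44) + (562.50)(8.33) = 6231707.92 cm³
x_c = 5091733.83 / 50270.46 = 101.29 cm
y_c = 6231707.92 / 50270.46 = 123.96 cm

x_c = 101.29 cm, y_c = 123.96 cm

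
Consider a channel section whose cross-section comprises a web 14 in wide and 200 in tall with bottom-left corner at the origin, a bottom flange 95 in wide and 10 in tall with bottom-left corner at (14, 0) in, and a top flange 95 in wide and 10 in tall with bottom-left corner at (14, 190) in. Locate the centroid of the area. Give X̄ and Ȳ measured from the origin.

X̄ = 29.03 in, Ȳ = 100.00 in

Part | A | x̄ᵢ | ȳᵢ | A·x̄ᵢ | A·ȳᵢ
web | 2800.00 | 7.00 | 100.00 | 19600.00 | 280000.00
bottom flange | 950.00 | 61.50 | 5.00 | 58425.00 | 4750.00
top flange | 950.00 | 61.50 | 195.00 | 58425.00 | 185250.00
Σ | 4700.00 |  |  | 136450.00 | 470000.00
X̄ = 136450.00 / 4700.00 = 29.03 in
Ȳ = 470000.00 / 4700.00 = 100.00 in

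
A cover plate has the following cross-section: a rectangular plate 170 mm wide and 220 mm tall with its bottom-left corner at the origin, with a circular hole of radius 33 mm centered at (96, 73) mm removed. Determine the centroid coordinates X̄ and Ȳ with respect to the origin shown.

X̄ = 83.89 mm, Ȳ = 113.73 mm

plate: A = 170 × 220 = 37400.00, centroid at (85.00, 110.00).
hole: A = −π·33² = -3421.19, centroid at (96.00, 73.00).
ΣA = 33978.81 mm²
ΣAX̄ = (37400.00)(85.00) + (-3421.19)(96.00) = 2850565.34 mm³
ΣAȲ = (37400.00)(110.00) + (-3421.19)(73.00) = 3864252.81 mm³
X̄ = 2850565.34 / 33978.81 = 83.89 mm
Ȳ = 3864252.81 / 33978.81 = 113.73 mm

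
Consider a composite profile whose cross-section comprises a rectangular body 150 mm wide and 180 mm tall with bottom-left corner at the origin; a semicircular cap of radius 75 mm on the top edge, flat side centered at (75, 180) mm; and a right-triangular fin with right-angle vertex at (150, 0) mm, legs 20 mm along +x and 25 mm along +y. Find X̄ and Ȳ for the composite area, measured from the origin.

X̄ = 75.57 mm, Ȳ = 119.27 mm

rectangular body: A = 150 × 180 = 27000.00, centroid at (75.00, 90.00).
semicircular top: A = ½π·75² = 8835.73, centroid at (75.00, 211.83).
triangular fin: A = ½·20·25 = 250.00, centroid at (156.67, 8.33).
ΣA = 36085.73 mm²
ΣAX̄ = (27000.00)(75.00) + (8835.73)(75.00) + (250.00)(156.67) = 2726846.37 mm³
ΣAȲ = (27000.00)(90.00) + (8835.73)(211.83) + (250.00)(8.33) = 4303764.61 mm³
X̄ = 2726846.37 / 36085.73 = 75.57 mm
Ȳ = 4303764.61 / 36085.73 = 119.27 mm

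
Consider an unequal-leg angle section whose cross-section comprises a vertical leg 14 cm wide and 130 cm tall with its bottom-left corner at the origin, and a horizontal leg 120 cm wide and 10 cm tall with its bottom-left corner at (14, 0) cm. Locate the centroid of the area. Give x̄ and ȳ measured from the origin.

x̄ = 33.62 cm, ȳ = 41.16 cm

vertical leg: A = 14 × 130 = 1820.00, centroid at (7.00, 65.00).
horizontal leg: A = 120 × 10 = 1200.00, centroid at (74.00, 5.00).
ΣA = 3020.00 cm²
ΣAx̄ = (1820.00)(7.00) + (1200.00)(74.00) = 101540.00 cm³
ΣAȳ = (1820.00)(65.00) + (1200.00)(5.00) = 124300.00 cm³
x̄ = 101540.00 / 3020.00 = 33.62 cm
ȳ = 124300.00 / 3020.00 = 41.16 cm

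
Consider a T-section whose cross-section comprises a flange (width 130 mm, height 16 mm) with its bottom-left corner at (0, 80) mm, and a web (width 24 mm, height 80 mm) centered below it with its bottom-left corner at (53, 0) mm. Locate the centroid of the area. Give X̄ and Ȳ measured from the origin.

Part | A | x̄ᵢ | ȳᵢ | A·x̄ᵢ | A·ȳᵢ
web | 1920.00 | 65.00 | 40.00 | 124800.00 | 76800.00
flange | 2080.00 | 65.00 | 88.00 | 135200.00 | 183040.00
Σ | 4000.00 |  |  | 260000.00 | 259840.00
X̄ = 260000.00 / 4000.00 = 65.00 mm
Ȳ = 259840.00 / 4000.00 = 64.96 mm

X̄ = 65.00 mm, Ȳ = 64.96 mm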